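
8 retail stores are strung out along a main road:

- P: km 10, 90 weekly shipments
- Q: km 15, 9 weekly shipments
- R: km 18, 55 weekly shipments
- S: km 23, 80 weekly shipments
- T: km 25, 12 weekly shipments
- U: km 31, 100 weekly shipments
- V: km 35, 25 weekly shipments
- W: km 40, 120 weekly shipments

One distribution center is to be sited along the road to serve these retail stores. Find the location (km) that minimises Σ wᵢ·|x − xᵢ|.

x = 25

For a sum of weighted absolute distances on a line, the optimum is the weighted median (not the mean). Total weight W = 491; half-weight = 245.5.
Sort by position and accumulate weight:
  km 10 (P, w=90) → cum 90
  km 15 (Q, w=9) → cum 99
  km 18 (R, w=55) → cum 154
  km 23 (S, w=80) → cum 234
  km 25 (T, w=12) → cum 246  ≥ 245.5 → median here
  km 31 (U, w=100) → cum 346
  km 35 (V, w=25) → cum 371
  km 40 (W, w=120) → cum 491
Optimal location: km 25.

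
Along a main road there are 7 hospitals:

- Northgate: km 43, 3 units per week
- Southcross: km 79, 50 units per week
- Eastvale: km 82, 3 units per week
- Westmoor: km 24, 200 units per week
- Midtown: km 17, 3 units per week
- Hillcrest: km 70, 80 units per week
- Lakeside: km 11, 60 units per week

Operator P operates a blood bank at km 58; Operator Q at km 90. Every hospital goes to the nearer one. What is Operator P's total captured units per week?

346

The indifferent point is the midpoint (58+90)/2 = 74; hospitals left of it (closer to Operator P at 58) go to Operator P, those right go to Operator Q.
  Lakeside at 11 (w=60) → Operator P
  Midtown at 17 (w=3) → Operator P
  Westmoor at 24 (w=200) → Operator P
  Northgate at 43 (w=3) → Operator P
  Hillcrest at 70 (w=80) → Operator P
  Southcross at 79 (w=50) → Operator Q
  Eastvale at 82 (w=3) → Operator Q
Operator P captures 346; Operator Q captures 53.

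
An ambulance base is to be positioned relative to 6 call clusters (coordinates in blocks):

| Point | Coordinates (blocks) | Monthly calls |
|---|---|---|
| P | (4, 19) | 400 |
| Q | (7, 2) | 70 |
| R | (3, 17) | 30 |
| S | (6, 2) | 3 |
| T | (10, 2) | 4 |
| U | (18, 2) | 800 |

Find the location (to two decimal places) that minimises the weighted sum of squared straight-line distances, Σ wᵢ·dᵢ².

The minimiser of Σwᵢ‖p−pᵢ‖² is the weighted centroid p* = (Σwᵢpᵢ)/(Σwᵢ).
Σwᵢ = 1307.
Σwᵢxᵢ = 400·4 + 70·7 + 30·3 + 3·6 + 4·10 + 800·18 = 16638.
Σwᵢyᵢ = 400·19 + 70·2 + 30·17 + 3·2 + 4·2 + 800·2 = 9864.
x* = 16638/1307 = 12.73, y* = 9864/1307 = 7.55.

(12.73, 7.55)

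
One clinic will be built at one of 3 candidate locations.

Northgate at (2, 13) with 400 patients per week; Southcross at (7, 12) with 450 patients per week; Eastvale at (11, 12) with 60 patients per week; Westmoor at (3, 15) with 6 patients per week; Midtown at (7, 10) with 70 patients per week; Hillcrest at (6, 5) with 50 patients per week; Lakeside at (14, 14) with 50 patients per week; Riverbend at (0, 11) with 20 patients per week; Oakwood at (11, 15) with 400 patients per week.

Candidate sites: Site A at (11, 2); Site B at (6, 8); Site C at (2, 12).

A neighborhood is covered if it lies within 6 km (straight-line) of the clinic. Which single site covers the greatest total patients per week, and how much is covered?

Site C, covering 946

Coverage radius r = 6 km; a point is covered iff (Δx)²+(Δy)² ≤ 6² = 36.
  Site A (11, 2): covers {Hillcrest} → 50
  Site B (6, 8): covers {Southcross, Midtown, Hillcrest} → 570
  Site C (2, 12): covers {Northgate, Southcross, Westmoor, Midtown, Riverbend} → 946
Maximum coverage at Site C: 946 patients per week.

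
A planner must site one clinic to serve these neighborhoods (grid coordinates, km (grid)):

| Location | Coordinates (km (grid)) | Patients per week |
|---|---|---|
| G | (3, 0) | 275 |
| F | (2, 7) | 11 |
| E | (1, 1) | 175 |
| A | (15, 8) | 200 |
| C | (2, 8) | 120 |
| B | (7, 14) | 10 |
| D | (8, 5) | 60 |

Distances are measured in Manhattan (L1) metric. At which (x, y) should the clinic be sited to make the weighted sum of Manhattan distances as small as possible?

Manhattan distance separates: Σwᵢ(|x−xᵢ|+|y−yᵢ|) = Σwᵢ|x−xᵢ| + Σwᵢ|y−yᵢ|, so x and y are optimised independently as 1-D weighted medians.
Total weight W = 851; half = 425.5.
x-coordinate, sorted with cumulative weight:
  x=1 (E, w=175) cum 175
  x=2 (F, w=11) cum 186
  x=2 (C, w=120) cum 306
  x=3 (G, w=275) cum 581  ← median
  x=7 (B, w=10) cum 591
  x=8 (D, w=60) cum 651
  x=15 (A, w=200) cum 851
⇒ x* = 3
y-coordinate, sorted with cumulative weight:
  y=0 (G, w=275) cum 275
  y=1 (E, w=175) cum 450  ← median
  y=5 (D, w=60) cum 510
  y=7 (F, w=11) cum 521
  y=8 (A, w=200) cum 721
  y=8 (C, w=120) cum 841
  y=14 (B, w=10) cum 851
⇒ y* = 1

(3, 1)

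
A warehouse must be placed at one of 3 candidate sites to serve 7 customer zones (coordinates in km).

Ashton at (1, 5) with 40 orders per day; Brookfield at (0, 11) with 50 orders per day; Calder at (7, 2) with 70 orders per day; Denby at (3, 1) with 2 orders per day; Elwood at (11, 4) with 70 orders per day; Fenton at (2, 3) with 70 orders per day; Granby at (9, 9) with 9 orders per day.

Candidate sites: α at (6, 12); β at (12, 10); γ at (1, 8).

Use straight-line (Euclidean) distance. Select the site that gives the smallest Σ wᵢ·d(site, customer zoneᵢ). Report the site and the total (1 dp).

Total weighted distance at each candidate:
  α (6, 12): total = 2762.5
  β (12, 10): total = 3079.9
  γ (1, 8): total = 2070.1
Minimum is at γ with total 2070.1 km.

γ, total 2070.1 km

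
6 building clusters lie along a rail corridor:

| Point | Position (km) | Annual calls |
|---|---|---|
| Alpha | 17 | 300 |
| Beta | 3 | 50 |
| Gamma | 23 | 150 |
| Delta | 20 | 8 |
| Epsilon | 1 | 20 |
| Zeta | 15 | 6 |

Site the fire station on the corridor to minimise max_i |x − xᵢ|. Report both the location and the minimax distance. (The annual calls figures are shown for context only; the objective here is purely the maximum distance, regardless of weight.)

location 12, max distance 11

The 1-center on a line is the midpoint of the two extreme points: leftmost at 1, rightmost at 23.
Optimal location = (1 + 23)/2 = 12; maximum distance = (23 − 1)/2 = 11.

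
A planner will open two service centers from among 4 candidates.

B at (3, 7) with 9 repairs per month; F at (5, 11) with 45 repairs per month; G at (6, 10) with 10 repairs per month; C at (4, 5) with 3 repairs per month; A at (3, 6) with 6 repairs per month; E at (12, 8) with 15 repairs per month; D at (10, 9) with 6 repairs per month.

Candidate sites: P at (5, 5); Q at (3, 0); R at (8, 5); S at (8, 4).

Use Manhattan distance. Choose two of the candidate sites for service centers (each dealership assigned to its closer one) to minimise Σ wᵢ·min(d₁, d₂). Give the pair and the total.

Evaluate every pair (each demand assigned to the nearer of the two):
  {P, R}: total = 528
  {P, S}: total = 549
  {P, Q}: total = 591
  {Q, R}: total = 727
  {R, S}: total = 727
  {Q, S}: total = 806
Best pair: {P, R} with total 528.

{P, R}, total 528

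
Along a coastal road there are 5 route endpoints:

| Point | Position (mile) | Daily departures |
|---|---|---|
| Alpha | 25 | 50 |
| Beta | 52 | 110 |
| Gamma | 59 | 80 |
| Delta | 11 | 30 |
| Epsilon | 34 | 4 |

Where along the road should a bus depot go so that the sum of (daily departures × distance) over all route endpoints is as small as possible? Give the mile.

x = 52

For a sum of weighted absolute distances on a line, the optimum is the weighted median (not the mean). Total weight W = 274; half-weight = 137.
Sort by position and accumulate weight:
  mile 11 (Delta, w=30) → cum 30
  mile 25 (Alpha, w=50) → cum 80
  mile 34 (Epsilon, w=4) → cum 84
  mile 52 (Beta, w=110) → cum 194  ≥ 137 → median here
  mile 59 (Gamma, w=80) → cum 274
Optimal location: mile 52.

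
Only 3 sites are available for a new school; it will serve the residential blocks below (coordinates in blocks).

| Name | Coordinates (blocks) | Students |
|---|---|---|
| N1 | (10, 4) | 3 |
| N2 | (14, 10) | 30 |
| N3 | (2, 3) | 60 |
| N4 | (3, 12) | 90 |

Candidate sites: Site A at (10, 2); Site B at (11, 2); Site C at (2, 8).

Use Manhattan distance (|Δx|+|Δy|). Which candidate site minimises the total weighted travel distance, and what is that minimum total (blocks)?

Site C, total 1206 blocks

Total weighted distance at each candidate:
  Site A (10, 2): total = 2436
  Site B (11, 2): total = 2559
  Site C (2, 8): total = 1206
Minimum is at Site C with total 1206 blocks.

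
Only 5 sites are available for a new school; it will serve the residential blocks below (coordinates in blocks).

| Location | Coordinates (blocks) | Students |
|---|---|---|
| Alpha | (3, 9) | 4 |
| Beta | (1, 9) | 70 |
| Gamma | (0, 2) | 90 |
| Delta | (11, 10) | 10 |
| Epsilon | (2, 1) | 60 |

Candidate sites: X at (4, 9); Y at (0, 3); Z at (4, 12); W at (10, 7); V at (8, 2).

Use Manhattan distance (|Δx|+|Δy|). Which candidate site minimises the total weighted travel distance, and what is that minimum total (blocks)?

Total weighted distance at each candidate:
  X (4, 9): total = 1884
  Y (0, 3): total = 1036
  Z (4, 12): total = 2566
  W (10, 7): total = 3036
  V (8, 2): total = 2278
Minimum is at Y with total 1036 blocks.

Y, total 1036 blocks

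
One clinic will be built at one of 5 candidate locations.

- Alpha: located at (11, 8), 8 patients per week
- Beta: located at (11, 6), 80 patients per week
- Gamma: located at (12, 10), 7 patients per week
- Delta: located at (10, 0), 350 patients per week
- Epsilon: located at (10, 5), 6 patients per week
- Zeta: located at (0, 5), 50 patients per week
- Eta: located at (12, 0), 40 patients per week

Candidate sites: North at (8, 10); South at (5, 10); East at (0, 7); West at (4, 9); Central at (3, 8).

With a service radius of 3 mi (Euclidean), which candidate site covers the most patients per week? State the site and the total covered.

Coverage radius r = 3 mi; a point is covered iff (Δx)²+(Δy)² ≤ 3² = 9.
  North (8, 10): covers {none} → 0
  South (5, 10): covers {none} → 0
  East (0, 7): covers {Zeta} → 50
  West (4, 9): covers {none} → 0
  Central (3, 8): covers {none} → 0
Maximum coverage at East: 50 patients per week.

East, covering 50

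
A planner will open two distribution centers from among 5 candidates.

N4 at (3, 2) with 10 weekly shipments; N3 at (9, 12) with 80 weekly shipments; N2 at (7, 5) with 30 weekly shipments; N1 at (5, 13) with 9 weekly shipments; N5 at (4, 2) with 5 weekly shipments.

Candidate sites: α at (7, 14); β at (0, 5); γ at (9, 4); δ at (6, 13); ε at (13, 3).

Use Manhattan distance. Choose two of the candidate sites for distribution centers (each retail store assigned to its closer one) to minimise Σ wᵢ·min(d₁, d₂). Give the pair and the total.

{γ, δ}, total 534

Evaluate every pair (each demand assigned to the nearer of the two):
  {γ, δ}: total = 534
  {α, γ}: total = 552
  {β, δ}: total = 634
  {α, β}: total = 652
  {δ, ε}: total = 729
  {α, ε}: total = 747
  {α, δ}: total = 804
  {β, γ}: total = 942
  {γ, ε}: total = 962
  {β, ε}: total = 1462
Best pair: {γ, δ} with total 534.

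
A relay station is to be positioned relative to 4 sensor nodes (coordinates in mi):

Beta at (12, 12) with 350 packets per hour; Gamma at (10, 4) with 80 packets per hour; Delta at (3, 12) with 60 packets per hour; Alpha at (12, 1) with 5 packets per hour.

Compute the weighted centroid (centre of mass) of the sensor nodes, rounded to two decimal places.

The minimiser of Σwᵢ‖p−pᵢ‖² is the weighted centroid p* = (Σwᵢpᵢ)/(Σwᵢ).
Σwᵢ = 495.
Σwᵢxᵢ = 350·12 + 80·10 + 60·3 + 5·12 = 5240.
Σwᵢyᵢ = 350·12 + 80·4 + 60·12 + 5·1 = 5245.
x* = 5240/495 = 10.59, y* = 5245/495 = 10.60.

(10.59, 10.60)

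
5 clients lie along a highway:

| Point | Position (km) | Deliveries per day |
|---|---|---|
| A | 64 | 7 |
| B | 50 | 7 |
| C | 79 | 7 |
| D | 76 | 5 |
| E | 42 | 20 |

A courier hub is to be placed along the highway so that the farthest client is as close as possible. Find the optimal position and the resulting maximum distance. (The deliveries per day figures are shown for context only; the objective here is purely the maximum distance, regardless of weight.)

The 1-center on a line is the midpoint of the two extreme points: leftmost at 42, rightmost at 79.
Optimal location = (42 + 79)/2 = 60.5; maximum distance = (79 − 42)/2 = 18.5.

location 60.5, max distance 18.5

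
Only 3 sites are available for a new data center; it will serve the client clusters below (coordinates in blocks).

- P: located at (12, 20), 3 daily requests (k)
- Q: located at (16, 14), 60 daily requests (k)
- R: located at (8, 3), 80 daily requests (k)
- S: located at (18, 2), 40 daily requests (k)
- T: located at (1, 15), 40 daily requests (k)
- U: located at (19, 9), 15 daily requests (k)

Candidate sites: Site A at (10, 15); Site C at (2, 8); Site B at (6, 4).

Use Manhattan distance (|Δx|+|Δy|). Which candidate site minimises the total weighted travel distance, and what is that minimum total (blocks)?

Site B, total 2976 blocks

Total weighted distance at each candidate:
  Site A (10, 15): total = 2986
  Site C (2, 8): total = 3616
  Site B (6, 4): total = 2976
Minimum is at Site B with total 2976 blocks.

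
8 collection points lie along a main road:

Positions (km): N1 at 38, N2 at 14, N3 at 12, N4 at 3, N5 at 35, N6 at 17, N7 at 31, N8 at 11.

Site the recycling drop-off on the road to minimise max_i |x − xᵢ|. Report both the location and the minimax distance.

The 1-center on a line is the midpoint of the two extreme points: leftmost at 3, rightmost at 38.
Optimal location = (3 + 38)/2 = 20.5; maximum distance = (38 − 3)/2 = 17.5.

location 20.5, max distance 17.5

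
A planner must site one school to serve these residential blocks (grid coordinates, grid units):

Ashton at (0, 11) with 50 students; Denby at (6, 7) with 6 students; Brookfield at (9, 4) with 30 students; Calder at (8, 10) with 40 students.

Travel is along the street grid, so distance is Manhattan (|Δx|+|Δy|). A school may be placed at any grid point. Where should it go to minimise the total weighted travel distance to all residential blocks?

(8, 10)

Manhattan distance separates: Σwᵢ(|x−xᵢ|+|y−yᵢ|) = Σwᵢ|x−xᵢ| + Σwᵢ|y−yᵢ|, so x and y are optimised independently as 1-D weighted medians.
Total weight W = 126; half = 63.
x-coordinate, sorted with cumulative weight:
  x=0 (Ashton, w=50) cum 50
  x=6 (Denby, w=6) cum 56
  x=8 (Calder, w=40) cum 96  ← median
  x=9 (Brookfield, w=30) cum 126
⇒ x* = 8
y-coordinate, sorted with cumulative weight:
  y=4 (Brookfield, w=30) cum 30
  y=7 (Denby, w=6) cum 36
  y=10 (Calder, w=40) cum 76  ← median
  y=11 (Ashton, w=50) cum 126
⇒ y* = 10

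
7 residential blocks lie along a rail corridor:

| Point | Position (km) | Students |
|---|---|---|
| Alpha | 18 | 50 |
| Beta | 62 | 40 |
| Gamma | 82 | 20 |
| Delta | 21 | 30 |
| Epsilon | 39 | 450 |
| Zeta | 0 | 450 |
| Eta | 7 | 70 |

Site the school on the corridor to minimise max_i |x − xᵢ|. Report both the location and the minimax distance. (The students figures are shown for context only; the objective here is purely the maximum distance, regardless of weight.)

The 1-center on a line is the midpoint of the two extreme points: leftmost at 0, rightmost at 82.
Optimal location = (0 + 82)/2 = 41; maximum distance = (82 − 0)/2 = 41.

location 41, max distance 41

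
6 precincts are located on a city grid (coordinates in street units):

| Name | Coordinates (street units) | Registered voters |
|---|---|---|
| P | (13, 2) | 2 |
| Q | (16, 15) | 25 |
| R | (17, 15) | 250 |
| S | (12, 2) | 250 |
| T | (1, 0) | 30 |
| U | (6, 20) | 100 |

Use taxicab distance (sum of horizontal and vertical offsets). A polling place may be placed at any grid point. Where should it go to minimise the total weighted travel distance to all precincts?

Manhattan distance separates: Σwᵢ(|x−xᵢ|+|y−yᵢ|) = Σwᵢ|x−xᵢ| + Σwᵢ|y−yᵢ|, so x and y are optimised independently as 1-D weighted medians.
Total weight W = 657; half = 328.5.
x-coordinate, sorted with cumulative weight:
  x=1 (T, w=30) cum 30
  x=6 (U, w=100) cum 130
  x=12 (S, w=250) cum 380  ← median
  x=13 (P, w=2) cum 382
  x=16 (Q, w=25) cum 407
  x=17 (R, w=250) cum 657
⇒ x* = 12
y-coordinate, sorted with cumulative weight:
  y=0 (T, w=30) cum 30
  y=2 (P, w=2) cum 32
  y=2 (S, w=250) cum 282
  y=15 (Q, w=25) cum 307
  y=15 (R, w=250) cum 557  ← median
  y=20 (U, w=100) cum 657
⇒ y* = 15

(12, 15)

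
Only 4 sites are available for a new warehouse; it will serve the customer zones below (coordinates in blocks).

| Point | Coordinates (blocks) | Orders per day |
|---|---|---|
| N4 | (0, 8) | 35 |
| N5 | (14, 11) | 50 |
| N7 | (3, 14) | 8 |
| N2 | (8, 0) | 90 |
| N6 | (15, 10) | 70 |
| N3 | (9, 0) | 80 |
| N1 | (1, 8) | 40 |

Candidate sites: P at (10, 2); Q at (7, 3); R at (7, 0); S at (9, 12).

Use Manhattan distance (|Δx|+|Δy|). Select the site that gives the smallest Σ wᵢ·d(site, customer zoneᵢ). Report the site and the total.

Total weighted distance at each candidate:
  P (10, 2): total = 3472
  Q (7, 3): total = 3540
  R (7, 0): total = 3639
  S (9, 12): total = 3989
Minimum is at P with total 3472 blocks.

P, total 3472 blocks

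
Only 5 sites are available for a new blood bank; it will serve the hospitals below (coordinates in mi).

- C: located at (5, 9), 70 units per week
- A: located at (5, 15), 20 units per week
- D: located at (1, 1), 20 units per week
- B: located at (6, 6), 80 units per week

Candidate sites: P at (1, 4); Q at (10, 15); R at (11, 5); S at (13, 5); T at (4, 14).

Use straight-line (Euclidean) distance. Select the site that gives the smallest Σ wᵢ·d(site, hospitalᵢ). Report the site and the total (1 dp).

P, total 1173.1 mi

Total weighted distance at each candidate:
  P (1, 4): total = 1173.1
  Q (10, 15): total = 1767.5
  R (11, 5): total = 1361.3
  S (13, 5): total = 1700.9
  T (4, 14): total = 1311.7
Minimum is at P with total 1173.1 mi.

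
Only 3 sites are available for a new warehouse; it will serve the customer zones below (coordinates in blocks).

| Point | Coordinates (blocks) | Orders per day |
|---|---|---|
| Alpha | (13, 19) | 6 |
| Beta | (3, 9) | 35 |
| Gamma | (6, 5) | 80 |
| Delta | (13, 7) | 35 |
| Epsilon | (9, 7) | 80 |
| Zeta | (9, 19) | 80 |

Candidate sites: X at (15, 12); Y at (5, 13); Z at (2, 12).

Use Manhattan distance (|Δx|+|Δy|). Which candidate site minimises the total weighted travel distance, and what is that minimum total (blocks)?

Y, total 3104 blocks

Total weighted distance at each candidate:
  X (15, 12): total = 4024
  Y (5, 13): total = 3104
  Z (2, 12): total = 3768
Minimum is at Y with total 3104 blocks.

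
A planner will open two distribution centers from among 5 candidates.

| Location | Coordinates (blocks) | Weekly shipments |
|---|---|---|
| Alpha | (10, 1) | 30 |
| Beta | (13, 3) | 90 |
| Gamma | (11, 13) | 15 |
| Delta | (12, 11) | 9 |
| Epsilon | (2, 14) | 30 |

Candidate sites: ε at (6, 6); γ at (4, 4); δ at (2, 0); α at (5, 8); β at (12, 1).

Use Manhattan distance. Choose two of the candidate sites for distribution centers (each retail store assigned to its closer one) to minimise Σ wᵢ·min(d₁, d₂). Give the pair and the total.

Evaluate every pair (each demand assigned to the nearer of the two):
  {α, β}: total = 855
  {ε, β}: total = 960
  {γ, β}: total = 975
  {δ, β}: total = 1035
  {ε, α}: total = 1695
  {γ, α}: total = 1695
  {ε, γ}: total = 1809
  {ε, δ}: total = 1809
  {γ, δ}: total = 1905
  {δ, α}: total = 1965
Best pair: {α, β} with total 855.

{α, β}, total 855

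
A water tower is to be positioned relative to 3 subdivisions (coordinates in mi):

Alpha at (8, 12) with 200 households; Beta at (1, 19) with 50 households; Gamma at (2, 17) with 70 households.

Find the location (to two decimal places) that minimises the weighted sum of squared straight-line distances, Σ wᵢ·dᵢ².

The minimiser of Σwᵢ‖p−pᵢ‖² is the weighted centroid p* = (Σwᵢpᵢ)/(Σwᵢ).
Σwᵢ = 320.
Σwᵢxᵢ = 200·8 + 50·1 + 70·2 = 1790.
Σwᵢyᵢ = 200·12 + 50·19 + 70·17 = 4540.
x* = 1790/320 = 5.59, y* = 4540/320 = 14.19.

(5.59, 14.19)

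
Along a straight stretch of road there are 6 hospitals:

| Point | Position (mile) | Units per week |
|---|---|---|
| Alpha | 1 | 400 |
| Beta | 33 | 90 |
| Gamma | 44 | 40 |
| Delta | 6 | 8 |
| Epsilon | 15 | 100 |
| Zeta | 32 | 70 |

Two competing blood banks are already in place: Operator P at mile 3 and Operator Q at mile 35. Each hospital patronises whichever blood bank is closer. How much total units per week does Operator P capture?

The indifferent point is the midpoint (3+35)/2 = 19; hospitals left of it (closer to Operator P at 3) go to Operator P, those right go to Operator Q.
  Alpha at 1 (w=400) → Operator P
  Delta at 6 (w=8) → Operator P
  Epsilon at 15 (w=100) → Operator P
  Zeta at 32 (w=70) → Operator Q
  Beta at 33 (w=90) → Operator Q
  Gamma at 44 (w=40) → Operator Q
Operator P captures 508; Operator Q captures 200.

508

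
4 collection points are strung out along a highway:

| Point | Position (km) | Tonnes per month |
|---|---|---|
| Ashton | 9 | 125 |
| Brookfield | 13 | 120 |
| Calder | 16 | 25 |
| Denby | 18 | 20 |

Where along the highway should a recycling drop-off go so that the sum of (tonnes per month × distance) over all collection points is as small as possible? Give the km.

x = 13

For a sum of weighted absolute distances on a line, the optimum is the weighted median (not the mean). Total weight W = 290; half-weight = 145.
Sort by position and accumulate weight:
  km 9 (Ashton, w=125) → cum 125
  km 13 (Brookfield, w=120) → cum 245  ≥ 145 → median here
  km 16 (Calder, w=25) → cum 270
  km 18 (Denby, w=20) → cum 290
Optimal location: km 13.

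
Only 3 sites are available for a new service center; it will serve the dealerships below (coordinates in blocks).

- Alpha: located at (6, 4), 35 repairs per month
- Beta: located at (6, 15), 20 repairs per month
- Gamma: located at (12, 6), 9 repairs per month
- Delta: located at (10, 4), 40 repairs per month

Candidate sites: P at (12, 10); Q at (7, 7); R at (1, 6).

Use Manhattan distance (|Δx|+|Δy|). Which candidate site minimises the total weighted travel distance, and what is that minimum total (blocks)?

Q, total 614 blocks

Total weighted distance at each candidate:
  P (12, 10): total = 996
  Q (7, 7): total = 614
  R (1, 6): total = 1064
Minimum is at Q with total 614 blocks.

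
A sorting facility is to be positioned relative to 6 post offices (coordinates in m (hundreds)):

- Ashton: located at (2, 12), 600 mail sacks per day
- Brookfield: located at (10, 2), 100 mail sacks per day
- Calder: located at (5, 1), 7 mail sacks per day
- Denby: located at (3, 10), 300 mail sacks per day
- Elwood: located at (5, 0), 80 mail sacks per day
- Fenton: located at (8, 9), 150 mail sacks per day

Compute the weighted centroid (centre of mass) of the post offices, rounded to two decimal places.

The minimiser of Σwᵢ‖p−pᵢ‖² is the weighted centroid p* = (Σwᵢpᵢ)/(Σwᵢ).
Σwᵢ = 1237.
Σwᵢxᵢ = 600·2 + 100·10 + 7·5 + 300·3 + 80·5 + 150·8 = 4735.
Σwᵢyᵢ = 600·12 + 100·2 + 7·1 + 300·10 + 80·0 + 150·9 = 11757.
x* = 4735/1237 = 3.83, y* = 11757/1237 = 9.50.

(3.83, 9.50)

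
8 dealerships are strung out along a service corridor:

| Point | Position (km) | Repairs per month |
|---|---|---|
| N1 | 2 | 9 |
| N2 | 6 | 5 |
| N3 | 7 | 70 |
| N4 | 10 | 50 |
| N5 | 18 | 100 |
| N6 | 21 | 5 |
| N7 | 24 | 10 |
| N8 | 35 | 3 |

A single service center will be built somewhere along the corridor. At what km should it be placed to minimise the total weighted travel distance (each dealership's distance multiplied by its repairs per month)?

For a sum of weighted absolute distances on a line, the optimum is the weighted median (not the mean). Total weight W = 252; half-weight = 126.
Sort by position and accumulate weight:
  km 2 (N1, w=9) → cum 9
  km 6 (N2, w=5) → cum 14
  km 7 (N3, w=70) → cum 84
  km 10 (N4, w=50) → cum 134  ≥ 126 → median here
  km 18 (N5, w=100) → cum 234
  km 21 (N6, w=5) → cum 239
  km 24 (N7, w=10) → cum 249
  km 35 (N8, w=3) → cum 252
Optimal location: km 10.

x = 10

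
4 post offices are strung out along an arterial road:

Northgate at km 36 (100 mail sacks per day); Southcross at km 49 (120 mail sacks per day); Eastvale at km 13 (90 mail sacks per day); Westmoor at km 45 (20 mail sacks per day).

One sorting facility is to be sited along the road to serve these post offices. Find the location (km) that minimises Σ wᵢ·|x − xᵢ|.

x = 36

For a sum of weighted absolute distances on a line, the optimum is the weighted median (not the mean). Total weight W = 330; half-weight = 165.
Sort by position and accumulate weight:
  km 13 (Eastvale, w=90) → cum 90
  km 36 (Northgate, w=100) → cum 190  ≥ 165 → median here
  km 45 (Westmoor, w=20) → cum 210
  km 49 (Southcross, w=120) → cum 330
Optimal location: km 36.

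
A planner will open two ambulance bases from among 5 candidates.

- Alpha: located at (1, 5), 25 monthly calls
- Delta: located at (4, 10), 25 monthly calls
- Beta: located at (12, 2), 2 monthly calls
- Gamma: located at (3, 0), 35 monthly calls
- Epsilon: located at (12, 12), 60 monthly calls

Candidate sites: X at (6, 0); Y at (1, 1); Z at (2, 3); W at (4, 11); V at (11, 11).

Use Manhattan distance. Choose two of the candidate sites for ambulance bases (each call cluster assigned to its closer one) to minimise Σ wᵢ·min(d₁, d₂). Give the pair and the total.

{Y, V}, total 545

Evaluate every pair (each demand assigned to the nearer of the two):
  {Y, V}: total = 545
  {Z, V}: total = 555
  {X, V}: total = 691
  {Y, W}: total = 794
  {Z, W}: total = 802
  {W, V}: total = 810
  {X, W}: total = 911
  {X, Z}: total = 1501
  {Y, Z}: total = 1567
  {X, Y}: total = 1601
Best pair: {Y, V} with total 545.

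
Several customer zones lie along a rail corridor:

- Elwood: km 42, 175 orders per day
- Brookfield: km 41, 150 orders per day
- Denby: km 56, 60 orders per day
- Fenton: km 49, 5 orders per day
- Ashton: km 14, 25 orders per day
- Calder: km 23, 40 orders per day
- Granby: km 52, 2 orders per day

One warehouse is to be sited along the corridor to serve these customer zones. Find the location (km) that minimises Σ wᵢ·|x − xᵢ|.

x = 42

For a sum of weighted absolute distances on a line, the optimum is the weighted median (not the mean). Total weight W = 457; half-weight = 228.5.
Sort by position and accumulate weight:
  km 14 (Ashton, w=25) → cum 25
  km 23 (Calder, w=40) → cum 65
  km 41 (Brookfield, w=150) → cum 215
  km 42 (Elwood, w=175) → cum 390  ≥ 228.5 → median here
  km 49 (Fenton, w=5) → cum 395
  km 52 (Granby, w=2) → cum 397
  km 56 (Denby, w=60) → cum 457
Optimal location: km 42.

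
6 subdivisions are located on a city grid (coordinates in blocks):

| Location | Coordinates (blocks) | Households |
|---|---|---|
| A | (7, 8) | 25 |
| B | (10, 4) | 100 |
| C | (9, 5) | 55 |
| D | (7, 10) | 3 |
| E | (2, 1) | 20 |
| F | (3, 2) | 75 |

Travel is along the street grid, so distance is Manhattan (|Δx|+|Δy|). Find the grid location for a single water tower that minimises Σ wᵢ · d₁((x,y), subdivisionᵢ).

Manhattan distance separates: Σwᵢ(|x−xᵢ|+|y−yᵢ|) = Σwᵢ|x−xᵢ| + Σwᵢ|y−yᵢ|, so x and y are optimised independently as 1-D weighted medians.
Total weight W = 278; half = 139.
x-coordinate, sorted with cumulative weight:
  x=2 (E, w=20) cum 20
  x=3 (F, w=75) cum 95
  x=7 (A, w=25) cum 120
  x=7 (D, w=3) cum 123
  x=9 (C, w=55) cum 178  ← median
  x=10 (B, w=100) cum 278
⇒ x* = 9
y-coordinate, sorted with cumulative weight:
  y=1 (E, w=20) cum 20
  y=2 (F, w=75) cum 95
  y=4 (B, w=100) cum 195  ← median
  y=5 (C, w=55) cum 250
  y=8 (A, w=25) cum 275
  y=10 (D, w=3) cum 278
⇒ y* = 4

(9, 4)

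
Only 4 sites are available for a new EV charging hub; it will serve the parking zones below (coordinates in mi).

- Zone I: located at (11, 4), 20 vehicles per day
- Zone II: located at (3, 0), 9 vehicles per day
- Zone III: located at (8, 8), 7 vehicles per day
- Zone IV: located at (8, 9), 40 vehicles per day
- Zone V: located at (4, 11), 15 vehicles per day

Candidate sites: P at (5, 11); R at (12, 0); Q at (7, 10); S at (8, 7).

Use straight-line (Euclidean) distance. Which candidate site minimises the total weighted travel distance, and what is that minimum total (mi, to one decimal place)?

Total weighted distance at each candidate:
  P (5, 11): total = 473.9
  R (12, 0): total = 824.0
  Q (7, 10): total = 360.8
  S (8, 7): total = 334.1
Minimum is at S with total 334.1 mi.

S, total 334.1 mi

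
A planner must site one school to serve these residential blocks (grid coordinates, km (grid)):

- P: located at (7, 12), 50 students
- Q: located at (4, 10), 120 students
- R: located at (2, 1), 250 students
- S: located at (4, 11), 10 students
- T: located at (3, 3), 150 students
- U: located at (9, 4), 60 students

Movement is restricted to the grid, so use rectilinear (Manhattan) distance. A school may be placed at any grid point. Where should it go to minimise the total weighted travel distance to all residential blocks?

(3, 3)

Manhattan distance separates: Σwᵢ(|x−xᵢ|+|y−yᵢ|) = Σwᵢ|x−xᵢ| + Σwᵢ|y−yᵢ|, so x and y are optimised independently as 1-D weighted medians.
Total weight W = 640; half = 320.
x-coordinate, sorted with cumulative weight:
  x=2 (R, w=250) cum 250
  x=3 (T, w=150) cum 400  ← median
  x=4 (Q, w=120) cum 520
  x=4 (S, w=10) cum 530
  x=7 (P, w=50) cum 580
  x=9 (U, w=60) cum 640
⇒ x* = 3
y-coordinate, sorted with cumulative weight:
  y=1 (R, w=250) cum 250
  y=3 (T, w=150) cum 400  ← median
  y=4 (U, w=60) cum 460
  y=10 (Q, w=120) cum 580
  y=11 (S, w=10) cum 590
  y=12 (P, w=50) cum 640
⇒ y* = 3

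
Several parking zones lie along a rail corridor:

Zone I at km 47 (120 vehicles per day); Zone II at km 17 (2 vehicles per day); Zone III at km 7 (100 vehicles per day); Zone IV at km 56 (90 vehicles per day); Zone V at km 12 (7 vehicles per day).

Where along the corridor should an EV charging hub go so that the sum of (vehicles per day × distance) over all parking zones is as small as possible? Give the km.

x = 47

For a sum of weighted absolute distances on a line, the optimum is the weighted median (not the mean). Total weight W = 319; half-weight = 159.5.
Sort by position and accumulate weight:
  km 7 (Zone III, w=100) → cum 100
  km 12 (Zone V, w=7) → cum 107
  km 17 (Zone II, w=2) → cum 109
  km 47 (Zone I, w=120) → cum 229  ≥ 159.5 → median here
  km 56 (Zone IV, w=90) → cum 319
Optimal location: km 47.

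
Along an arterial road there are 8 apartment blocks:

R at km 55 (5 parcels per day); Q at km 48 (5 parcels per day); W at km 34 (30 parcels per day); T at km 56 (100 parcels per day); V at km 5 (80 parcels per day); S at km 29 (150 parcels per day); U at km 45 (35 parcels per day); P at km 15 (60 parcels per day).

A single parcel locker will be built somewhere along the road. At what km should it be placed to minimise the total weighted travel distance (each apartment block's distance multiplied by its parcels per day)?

For a sum of weighted absolute distances on a line, the optimum is the weighted median (not the mean). Total weight W = 465; half-weight = 232.5.
Sort by position and accumulate weight:
  km 5 (V, w=80) → cum 80
  km 15 (P, w=60) → cum 140
  km 29 (S, w=150) → cum 290  ≥ 232.5 → median here
  km 34 (W, w=30) → cum 320
  km 45 (U, w=35) → cum 355
  km 48 (Q, w=5) → cum 360
  km 55 (R, w=5) → cum 365
  km 56 (T, w=100) → cum 465
Optimal location: km 29.

x = 29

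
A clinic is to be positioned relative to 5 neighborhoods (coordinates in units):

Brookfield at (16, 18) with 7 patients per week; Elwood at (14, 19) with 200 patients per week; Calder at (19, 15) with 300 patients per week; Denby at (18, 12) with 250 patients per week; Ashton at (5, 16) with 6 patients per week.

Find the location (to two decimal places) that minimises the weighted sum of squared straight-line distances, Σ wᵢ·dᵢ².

The minimiser of Σwᵢ‖p−pᵢ‖² is the weighted centroid p* = (Σwᵢpᵢ)/(Σwᵢ).
Σwᵢ = 763.
Σwᵢxᵢ = 7·16 + 200·14 + 300·19 + 250·18 + 6·5 = 13142.
Σwᵢyᵢ = 7·18 + 200·19 + 300·15 + 250·12 + 6·16 = 11522.
x* = 13142/763 = 17.22, y* = 11522/763 = 15.10.

(17.22, 15.10)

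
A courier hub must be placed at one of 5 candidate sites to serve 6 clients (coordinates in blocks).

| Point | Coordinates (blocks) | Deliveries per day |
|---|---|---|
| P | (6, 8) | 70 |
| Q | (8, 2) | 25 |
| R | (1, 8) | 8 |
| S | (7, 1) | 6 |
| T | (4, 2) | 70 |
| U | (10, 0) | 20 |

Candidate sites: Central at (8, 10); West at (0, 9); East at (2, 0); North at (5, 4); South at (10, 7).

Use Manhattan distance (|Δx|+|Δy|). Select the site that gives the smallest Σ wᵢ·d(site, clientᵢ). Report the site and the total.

Total weighted distance at each candidate:
  Central (8, 10): total = 1692
  West (0, 9): total = 2121
  East (2, 0): total = 1588
  North (5, 4): total = 959
  South (10, 7): total = 1569
Minimum is at North with total 959 blocks.

North, total 959 blocks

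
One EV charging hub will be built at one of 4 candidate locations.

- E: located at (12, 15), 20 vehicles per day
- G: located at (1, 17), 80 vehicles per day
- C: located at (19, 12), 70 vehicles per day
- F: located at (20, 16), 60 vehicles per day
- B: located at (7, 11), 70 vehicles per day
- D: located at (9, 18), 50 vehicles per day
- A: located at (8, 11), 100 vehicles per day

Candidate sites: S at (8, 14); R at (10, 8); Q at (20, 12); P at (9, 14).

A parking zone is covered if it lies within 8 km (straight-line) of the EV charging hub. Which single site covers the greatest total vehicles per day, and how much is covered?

Coverage radius r = 8 km; a point is covered iff (Δx)²+(Δy)² ≤ 8² = 64.
  S (8, 14): covers {E, G, B, D, A} → 320
  R (10, 8): covers {E, B, A} → 190
  Q (20, 12): covers {C, F} → 130
  P (9, 14): covers {E, B, D, A} → 240
Maximum coverage at S: 320 vehicles per day.

S, covering 320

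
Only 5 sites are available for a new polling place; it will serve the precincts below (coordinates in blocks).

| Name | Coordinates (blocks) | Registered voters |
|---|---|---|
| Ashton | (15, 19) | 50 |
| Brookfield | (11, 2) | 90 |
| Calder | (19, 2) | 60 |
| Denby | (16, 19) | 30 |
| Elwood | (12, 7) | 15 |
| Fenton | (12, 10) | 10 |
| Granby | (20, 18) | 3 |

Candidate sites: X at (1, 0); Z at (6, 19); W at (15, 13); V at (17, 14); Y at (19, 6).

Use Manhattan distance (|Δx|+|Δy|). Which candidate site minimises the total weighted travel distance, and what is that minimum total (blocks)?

Total weighted distance at each candidate:
  X (1, 0): total = 5541
  Z (6, 19): total = 4995
  W (15, 13): total = 2985
  V (17, 14): total = 3281
  Y (19, 6): total = 2919
Minimum is at Y with total 2919 blocks.

Y, total 2919 blocks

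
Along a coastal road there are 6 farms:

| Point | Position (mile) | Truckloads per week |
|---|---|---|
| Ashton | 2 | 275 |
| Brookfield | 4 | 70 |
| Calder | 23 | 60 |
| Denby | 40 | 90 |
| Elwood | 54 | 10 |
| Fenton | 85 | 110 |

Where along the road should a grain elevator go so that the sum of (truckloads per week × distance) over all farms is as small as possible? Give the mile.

x = 4

For a sum of weighted absolute distances on a line, the optimum is the weighted median (not the mean). Total weight W = 615; half-weight = 307.5.
Sort by position and accumulate weight:
  mile 2 (Ashton, w=275) → cum 275
  mile 4 (Brookfield, w=70) → cum 345  ≥ 307.5 → median here
  mile 23 (Calder, w=60) → cum 405
  mile 40 (Denby, w=90) → cum 495
  mile 54 (Elwood, w=10) → cum 505
  mile 85 (Fenton, w=110) → cum 615
Optimal location: mile 4.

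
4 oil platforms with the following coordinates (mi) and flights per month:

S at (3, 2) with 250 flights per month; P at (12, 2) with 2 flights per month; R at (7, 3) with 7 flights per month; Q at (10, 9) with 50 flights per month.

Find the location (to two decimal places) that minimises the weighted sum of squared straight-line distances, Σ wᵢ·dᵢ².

The minimiser of Σwᵢ‖p−pᵢ‖² is the weighted centroid p* = (Σwᵢpᵢ)/(Σwᵢ).
Σwᵢ = 309.
Σwᵢxᵢ = 250·3 + 2·12 + 7·7 + 50·10 = 1323.
Σwᵢyᵢ = 250·2 + 2·2 + 7·3 + 50·9 = 975.
x* = 1323/309 = 4.28, y* = 975/309 = 3.16.

(4.28, 3.16)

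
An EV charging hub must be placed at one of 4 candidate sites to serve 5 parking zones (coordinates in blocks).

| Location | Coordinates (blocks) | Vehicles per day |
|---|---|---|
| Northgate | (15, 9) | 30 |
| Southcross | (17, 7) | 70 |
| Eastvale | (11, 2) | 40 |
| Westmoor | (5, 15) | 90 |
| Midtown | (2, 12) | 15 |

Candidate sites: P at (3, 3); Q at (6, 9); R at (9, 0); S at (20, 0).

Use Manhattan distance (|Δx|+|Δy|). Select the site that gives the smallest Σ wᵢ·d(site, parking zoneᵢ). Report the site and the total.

Q, total 2395 blocks

Total weighted distance at each candidate:
  P (3, 3): total = 3570
  Q (6, 9): total = 2395
  R (9, 0): total = 3655
  S (20, 0): total = 4710
Minimum is at Q with total 2395 blocks.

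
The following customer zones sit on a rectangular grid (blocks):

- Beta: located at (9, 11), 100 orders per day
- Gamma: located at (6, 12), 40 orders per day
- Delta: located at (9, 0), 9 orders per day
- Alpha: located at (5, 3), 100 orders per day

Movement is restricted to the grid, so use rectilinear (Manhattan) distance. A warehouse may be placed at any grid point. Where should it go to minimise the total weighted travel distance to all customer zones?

Manhattan distance separates: Σwᵢ(|x−xᵢ|+|y−yᵢ|) = Σwᵢ|x−xᵢ| + Σwᵢ|y−yᵢ|, so x and y are optimised independently as 1-D weighted medians.
Total weight W = 249; half = 124.5.
x-coordinate, sorted with cumulative weight:
  x=5 (Alpha, w=100) cum 100
  x=6 (Gamma, w=40) cum 140  ← median
  x=9 (Beta, w=100) cum 240
  x=9 (Delta, w=9) cum 249
⇒ x* = 6
y-coordinate, sorted with cumulative weight:
  y=0 (Delta, w=9) cum 9
  y=3 (Alpha, w=100) cum 109
  y=11 (Beta, w=100) cum 209  ← median
  y=12 (Gamma, w=40) cum 249
⇒ y* = 11

(6, 11)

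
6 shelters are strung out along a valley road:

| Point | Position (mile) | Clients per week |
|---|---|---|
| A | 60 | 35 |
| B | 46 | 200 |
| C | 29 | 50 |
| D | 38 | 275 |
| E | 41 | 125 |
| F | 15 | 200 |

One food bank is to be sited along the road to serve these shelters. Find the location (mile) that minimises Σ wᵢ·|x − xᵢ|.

For a sum of weighted absolute distances on a line, the optimum is the weighted median (not the mean). Total weight W = 885; half-weight = 442.5.
Sort by position and accumulate weight:
  mile 15 (F, w=200) → cum 200
  mile 29 (C, w=50) → cum 250
  mile 38 (D, w=275) → cum 525  ≥ 442.5 → median here
  mile 41 (E, w=125) → cum 650
  mile 46 (B, w=200) → cum 850
  mile 60 (A, w=35) → cum 885
Optimal location: mile 38.

x = 38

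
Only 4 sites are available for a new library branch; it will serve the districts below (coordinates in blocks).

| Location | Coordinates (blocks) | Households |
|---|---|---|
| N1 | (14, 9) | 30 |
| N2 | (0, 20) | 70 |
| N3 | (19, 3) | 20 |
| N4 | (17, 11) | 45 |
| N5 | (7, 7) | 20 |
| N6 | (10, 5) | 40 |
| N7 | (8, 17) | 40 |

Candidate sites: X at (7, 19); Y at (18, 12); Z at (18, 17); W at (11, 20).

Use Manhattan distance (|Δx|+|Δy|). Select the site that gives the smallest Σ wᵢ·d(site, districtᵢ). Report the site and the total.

X, total 3480 blocks

Total weighted distance at each candidate:
  X (7, 19): total = 3480
  Y (18, 12): total = 3840
  Z (18, 17): total = 4065
  W (11, 20): total = 3585
Minimum is at X with total 3480 blocks.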